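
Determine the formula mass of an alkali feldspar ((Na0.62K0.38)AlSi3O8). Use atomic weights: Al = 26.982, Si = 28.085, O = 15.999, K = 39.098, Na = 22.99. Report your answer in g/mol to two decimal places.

M = 0.62*22.99 + 0.38*39.098 + 1*26.982 + 3*28.085 + 8*15.999

268.34 g/mol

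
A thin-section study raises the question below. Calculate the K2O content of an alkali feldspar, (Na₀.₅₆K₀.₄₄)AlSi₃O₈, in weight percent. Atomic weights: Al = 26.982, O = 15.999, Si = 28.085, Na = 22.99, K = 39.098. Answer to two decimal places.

7.69 wt%

Molar mass of (Na₀.₅₆K₀.₄₄)AlSi₃O₈ = 0.56·22.99 + 0.44·39.098 + 1·26.982 + 3·28.085 + 8·15.999 = 269.307 g/mol.
Each formula unit contains 0.44 K, equivalent to 0.44/2 = 0.2200 mol K2O.
M(K2O) = 2×39.098 + 1×15.999 = 94.195 g/mol.
Mass of K2O per formula unit = 0.2200 × 94.195 = 20.723 g.
K2O wt% = 20.723 / 269.307 × 100 = 7.69%.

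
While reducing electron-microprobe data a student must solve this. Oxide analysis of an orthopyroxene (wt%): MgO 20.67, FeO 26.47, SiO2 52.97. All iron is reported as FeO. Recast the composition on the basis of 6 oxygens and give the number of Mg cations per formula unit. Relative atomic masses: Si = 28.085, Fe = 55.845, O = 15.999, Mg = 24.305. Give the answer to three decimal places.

1.164 Mg apfu

MgO (M=40.304): mol = 0.51285; Mg = 0.51285, O = 0.51285.
FeO (M=71.844): mol = 0.36844; Fe = 0.36844, O = 0.36844.
SiO2 (M=60.083): mol = 0.88161; Si = 0.88161, O = 1.76322.
ΣO = 2.64451; factor = 6/ΣO = 2.26885.
Mg apfu = 0.51285 × 2.26885 = 1.164.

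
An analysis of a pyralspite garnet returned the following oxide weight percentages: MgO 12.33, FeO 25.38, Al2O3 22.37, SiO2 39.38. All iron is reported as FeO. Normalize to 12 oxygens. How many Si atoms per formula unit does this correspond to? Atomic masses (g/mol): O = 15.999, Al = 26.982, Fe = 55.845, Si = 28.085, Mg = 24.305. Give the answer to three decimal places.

2.993 Si apfu

MgO: 12.33/40.304 = 0.30592 mol → 0.30592 mol Mg, 0.30592 mol O.
FeO: 25.38/71.844 = 0.35327 mol → 0.35327 mol Fe, 0.35327 mol O.
Al2O3: 22.37/101.961 = 0.21940 mol → 0.43880 mol Al, 0.65820 mol O.
SiO2: 39.38/60.083 = 0.65543 mol → 0.65543 mol Si, 1.31086 mol O.
Total oxygen = 2.62825 mol. Normalization factor = 12/2.62825 = 4.56578.
Si per 12 O = 0.65543 × 4.56578 = 2.993.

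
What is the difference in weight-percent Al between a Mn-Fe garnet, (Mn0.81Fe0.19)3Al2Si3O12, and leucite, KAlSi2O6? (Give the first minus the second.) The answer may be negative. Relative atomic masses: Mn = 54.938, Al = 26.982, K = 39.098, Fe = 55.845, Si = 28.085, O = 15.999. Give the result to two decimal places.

M((Mn0.81Fe0.19)3Al2Si3O12) = 495.538 g/mol, so wt% Al = 53.964/495.538 × 100 = 10.89%.
M(KAlSi2O6) = 218.244 g/mol, so wt% Al = 26.982/218.244 × 100 = 12.36%.
10.89 − 12.36 = -1.47 pp.

-1.47 percentage points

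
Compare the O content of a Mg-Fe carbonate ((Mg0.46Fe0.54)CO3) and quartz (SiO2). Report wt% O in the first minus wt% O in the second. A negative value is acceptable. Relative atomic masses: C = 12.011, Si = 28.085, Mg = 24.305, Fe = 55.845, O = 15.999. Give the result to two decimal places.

-5.90 percentage points

First mineral: 47.997 g O in 101.345 g formula = 47.36 wt% O.
Second mineral: 31.998 g O in 60.083 g formula = 53.26 wt% O.
47.36% − 53.26% gives a difference of -5.90 percentage points.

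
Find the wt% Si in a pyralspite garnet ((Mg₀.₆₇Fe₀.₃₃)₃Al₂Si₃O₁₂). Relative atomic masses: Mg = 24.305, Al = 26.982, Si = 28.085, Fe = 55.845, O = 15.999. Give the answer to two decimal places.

19.40 weight percent

Formula mass = 2.01*24.305 + 0.99*55.845 + 2*26.982 + 3*28.085 + 12*15.999 = 434.347 g/mol, of which 84.255 g is Si.
So Si makes up 84.255/434.347 = 0.1940 of the mass, i.e. 19.40%.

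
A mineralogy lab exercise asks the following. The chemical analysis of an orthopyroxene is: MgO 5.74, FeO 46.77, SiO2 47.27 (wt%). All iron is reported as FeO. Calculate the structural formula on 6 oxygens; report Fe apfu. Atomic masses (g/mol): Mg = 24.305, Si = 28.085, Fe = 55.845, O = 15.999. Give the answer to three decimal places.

1.650 Fe apfu

5.74 wt% MgO ÷ 40.304 g/mol = 0.14242 mol, giving 0.14242 Mg and 0.14242 O.
46.77 wt% FeO ÷ 71.844 g/mol = 0.65099 mol, giving 0.65099 Fe and 0.65099 O.
47.27 wt% SiO2 ÷ 60.083 g/mol = 0.78675 mol, giving 0.78675 Si and 1.57350 O.
Oxygen sums to 2.36691; scaling by 6/2.36691 = 2.53495 puts the formula on 6 O.
Fe: 0.65099 × 2.53495 = 1.650 atoms per formula unit.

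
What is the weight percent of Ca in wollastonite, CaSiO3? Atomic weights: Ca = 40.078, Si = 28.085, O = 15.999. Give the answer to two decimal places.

M(CaSiO3) = 116.160 g/mol.
Ca contributes 1 × 40.078 = 40.078 g per mole.
40.078/116.160 = 0.3450 → 34.50%.

34.50 mass %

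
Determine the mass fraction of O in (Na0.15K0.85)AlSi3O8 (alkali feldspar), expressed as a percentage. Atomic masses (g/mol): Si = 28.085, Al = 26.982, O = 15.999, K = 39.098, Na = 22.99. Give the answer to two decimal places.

Formula mass = 0.15·22.99 + 0.85·39.098 + 1·26.982 + 3·28.085 + 8·15.999 = 275.911 g/mol, of which 127.992 g is O.
So O makes up 127.992/275.911 = 0.4639 of the mass, i.e. 46.39%.

46.39 weight percent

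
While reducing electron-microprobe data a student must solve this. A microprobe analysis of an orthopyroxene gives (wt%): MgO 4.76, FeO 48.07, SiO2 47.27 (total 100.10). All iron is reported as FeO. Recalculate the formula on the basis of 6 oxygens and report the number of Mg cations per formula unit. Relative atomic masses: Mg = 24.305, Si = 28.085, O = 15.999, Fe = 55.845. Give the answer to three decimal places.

0.300 Mg apfu

MgO: 4.76/40.304 = 0.11810 mol → 0.11810 mol Mg, 0.11810 mol O.
FeO: 48.07/71.844 = 0.66909 mol → 0.66909 mol Fe, 0.66909 mol O.
SiO2: 47.27/60.083 = 0.78675 mol → 0.78675 mol Si, 1.57350 mol O.
Total oxygen = 2.36069 mol. Normalization factor = 6/2.36069 = 2.54163.
Mg per 6 O = 0.11810 × 2.54163 = 0.300.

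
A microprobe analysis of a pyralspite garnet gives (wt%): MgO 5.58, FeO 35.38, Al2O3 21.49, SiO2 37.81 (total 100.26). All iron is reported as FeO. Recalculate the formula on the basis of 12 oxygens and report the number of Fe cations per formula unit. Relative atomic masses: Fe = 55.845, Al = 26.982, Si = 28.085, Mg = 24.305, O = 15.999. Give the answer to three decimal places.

MgO: 5.58/40.304 = 0.13845 mol → 0.13845 mol Mg, 0.13845 mol O.
FeO: 35.38/71.844 = 0.49246 mol → 0.49246 mol Fe, 0.49246 mol O.
Al2O3: 21.49/101.961 = 0.21077 mol → 0.42154 mol Al, 0.63231 mol O.
SiO2: 37.81/60.083 = 0.62930 mol → 0.62930 mol Si, 1.25860 mol O.
Total oxygen = 2.52182 mol. Normalization factor = 12/2.52182 = 4.75847.
Fe per 12 O = 0.49246 × 4.75847 = 2.343.

2.343 Fe apfu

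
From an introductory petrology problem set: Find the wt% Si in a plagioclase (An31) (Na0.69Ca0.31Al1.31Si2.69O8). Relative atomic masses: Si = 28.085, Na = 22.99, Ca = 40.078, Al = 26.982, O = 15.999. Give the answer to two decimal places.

M(Na0.69Ca0.31Al1.31Si2.69O8) = 267.174 g/mol.
Si contributes 2.69 × 28.085 = 75.549 g per mole.
75.549/267.174 = 0.2828 → 28.28%.

28.28 mass %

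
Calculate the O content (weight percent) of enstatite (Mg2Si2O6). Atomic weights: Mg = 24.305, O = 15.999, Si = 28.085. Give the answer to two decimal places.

47.81 weight percent

M(Mg2Si2O6) = 200.774 g/mol.
O contributes 6 × 15.999 = 95.994 g per mole.
95.994/200.774 = 0.4781 → 47.81%.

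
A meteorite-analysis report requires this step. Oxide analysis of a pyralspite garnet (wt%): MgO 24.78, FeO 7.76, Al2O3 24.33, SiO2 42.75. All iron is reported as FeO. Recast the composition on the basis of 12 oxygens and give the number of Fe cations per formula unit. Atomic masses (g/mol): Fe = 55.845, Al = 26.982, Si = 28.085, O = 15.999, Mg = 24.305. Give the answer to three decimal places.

0.453 Fe apfu

MgO (M=40.304): mol = 0.61483; Mg = 0.61483, O = 0.61483.
FeO (M=71.844): mol = 0.10801; Fe = 0.10801, O = 0.10801.
Al2O3 (M=101.961): mol = 0.23862; Al = 0.47724, O = 0.71586.
SiO2 (M=60.083): mol = 0.71152; Si = 0.71152, O = 1.42304.
ΣO = 2.86174; factor = 12/ΣO = 4.19325.
Fe apfu = 0.10801 × 4.19325 = 0.453.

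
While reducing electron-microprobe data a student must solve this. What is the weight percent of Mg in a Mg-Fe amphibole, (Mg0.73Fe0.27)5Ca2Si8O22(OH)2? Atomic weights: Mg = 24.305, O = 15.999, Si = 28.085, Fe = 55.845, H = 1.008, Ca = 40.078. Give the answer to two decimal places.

10.38 weight percent

Molar mass of (Mg0.73Fe0.27)5Ca2Si8O22(OH)2: 3.65*24.305 + 1.35*55.845 + 2*40.078 + 8*28.085 + 24*15.999 + 2*1.008 = 854.932 g/mol.
Mass of Mg per formula unit: 3.65 × 24.305 = 88.713 g.
Weight fraction Mg = 88.713 / 854.932 = 0.1038.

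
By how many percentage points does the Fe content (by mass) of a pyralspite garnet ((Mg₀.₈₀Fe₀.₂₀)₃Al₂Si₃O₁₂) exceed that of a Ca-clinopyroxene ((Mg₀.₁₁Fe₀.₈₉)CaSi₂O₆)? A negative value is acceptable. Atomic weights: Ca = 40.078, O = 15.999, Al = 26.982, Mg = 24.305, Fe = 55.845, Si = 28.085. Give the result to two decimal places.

Fe in (Mg₀.₈₀Fe₀.₂₀)₃Al₂Si₃O₁₂: molar mass 422.046 g/mol; 0.60×55.845 = 33.507 g → 7.94 wt%.
Fe in (Mg₀.₁₁Fe₀.₈₉)CaSi₂O₆: molar mass 244.618 g/mol; 0.89×55.845 = 49.702 g → 20.32 wt%.
Difference = 7.94 − 20.32 = -12.38 percentage points.

-12.38 percentage points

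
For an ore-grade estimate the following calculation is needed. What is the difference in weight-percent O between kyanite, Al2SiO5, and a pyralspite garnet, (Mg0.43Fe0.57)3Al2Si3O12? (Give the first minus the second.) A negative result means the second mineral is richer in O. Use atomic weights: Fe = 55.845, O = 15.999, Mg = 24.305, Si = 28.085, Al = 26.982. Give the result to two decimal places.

First mineral: 79.995 g O in 162.044 g formula = 49.37 wt% O.
Second mineral: 191.988 g O in 457.055 g formula = 42.01 wt% O.
49.37% − 42.01% gives a difference of 7.36 percentage points.

7.36 percentage points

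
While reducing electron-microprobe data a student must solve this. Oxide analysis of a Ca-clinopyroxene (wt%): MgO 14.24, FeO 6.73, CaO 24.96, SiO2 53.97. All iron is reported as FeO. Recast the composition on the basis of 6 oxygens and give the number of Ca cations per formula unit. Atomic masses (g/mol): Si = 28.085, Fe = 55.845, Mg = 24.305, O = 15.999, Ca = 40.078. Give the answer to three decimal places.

MgO: 14.24/40.304 = 0.35331 mol → 0.35331 mol Mg, 0.35331 mol O.
FeO: 6.73/71.844 = 0.09368 mol → 0.09368 mol Fe, 0.09368 mol O.
CaO: 24.96/56.077 = 0.44510 mol → 0.44510 mol Ca, 0.44510 mol O.
SiO2: 53.97/60.083 = 0.89826 mol → 0.89826 mol Si, 1.79652 mol O.
Total oxygen = 2.68861 mol. Normalization factor = 6/2.68861 = 2.23164.
Ca per 6 O = 0.44510 × 2.23164 = 0.993.

0.993 Ca apfu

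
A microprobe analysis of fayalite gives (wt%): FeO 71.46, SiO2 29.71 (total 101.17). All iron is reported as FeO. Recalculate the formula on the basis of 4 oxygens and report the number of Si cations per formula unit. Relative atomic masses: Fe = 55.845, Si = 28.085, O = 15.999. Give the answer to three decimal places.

FeO (M=71.844): mol = 0.99466; Fe = 0.99466, O = 0.99466.
SiO2 (M=60.083): mol = 0.49448; Si = 0.49448, O = 0.98896.
ΣO = 1.98362; factor = 4/ΣO = 2.01652.
Si apfu = 0.49448 × 2.01652 = 0.997.

0.997 Si apfu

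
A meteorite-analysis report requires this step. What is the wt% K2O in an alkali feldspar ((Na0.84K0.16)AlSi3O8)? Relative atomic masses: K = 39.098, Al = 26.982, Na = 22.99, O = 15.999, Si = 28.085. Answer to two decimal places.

2.85 wt%

M((Na0.84K0.16)AlSi3O8) = 264.796 g/mol; M(K2O) = 94.195 g/mol.
Moles K2O per formula unit = 0.16 K ÷ 2 = 0.0800.
K2O fraction = (0.0800 × 94.195) / 264.796 = 7.536/264.796 = 0.0285.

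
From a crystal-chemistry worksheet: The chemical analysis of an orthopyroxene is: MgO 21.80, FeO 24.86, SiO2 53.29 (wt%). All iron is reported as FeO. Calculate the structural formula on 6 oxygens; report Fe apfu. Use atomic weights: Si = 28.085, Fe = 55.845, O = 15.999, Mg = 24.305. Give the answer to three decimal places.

0.780 Fe apfu

MgO (M=40.304): mol = 0.54089; Mg = 0.54089, O = 0.54089.
FeO (M=71.844): mol = 0.34603; Fe = 0.34603, O = 0.34603.
SiO2 (M=60.083): mol = 0.88694; Si = 0.88694, O = 1.77388.
ΣO = 2.66080; factor = 6/ΣO = 2.25496.
Fe apfu = 0.34603 × 2.25496 = 0.780.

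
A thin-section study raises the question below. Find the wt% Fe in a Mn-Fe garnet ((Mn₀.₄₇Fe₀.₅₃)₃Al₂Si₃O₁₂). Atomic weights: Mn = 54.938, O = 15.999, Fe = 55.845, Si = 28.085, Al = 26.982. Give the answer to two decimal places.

17.89 mass %

Formula mass = 1.41·54.938 + 1.59·55.845 + 2·26.982 + 3·28.085 + 12·15.999 = 496.463 g/mol, of which 88.794 g is Fe.
So Fe makes up 88.794/496.463 = 0.1789 of the mass, i.e. 17.89%.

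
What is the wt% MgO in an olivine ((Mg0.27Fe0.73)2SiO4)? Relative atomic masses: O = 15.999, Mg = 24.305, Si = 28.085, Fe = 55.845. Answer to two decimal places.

Formula mass = 186.739 g/mol.
0.54 Mg → 0.5400 mol MgO per formula unit; M(MgO) = 40.304, so MgO mass = 21.764 g.
21.764/186.739 × 100 = 11.65 wt%.

11.65 wt%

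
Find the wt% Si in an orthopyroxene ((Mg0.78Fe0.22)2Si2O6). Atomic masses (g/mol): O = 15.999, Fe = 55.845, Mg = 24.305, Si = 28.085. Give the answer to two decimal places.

M((Mg0.78Fe0.22)2Si2O6) = 214.652 g/mol.
Si contributes 2 × 28.085 = 56.170 g per mole.
56.170/214.652 = 0.2617 → 26.17%.

26.17 weight percent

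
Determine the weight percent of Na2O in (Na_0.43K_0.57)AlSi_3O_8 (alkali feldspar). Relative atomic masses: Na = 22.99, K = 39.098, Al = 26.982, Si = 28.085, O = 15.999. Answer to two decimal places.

Formula mass = 271.401 g/mol.
0.43 Na → 0.2150 mol Na2O per formula unit; M(Na2O) = 61.979, so Na2O mass = 13.325 g.
13.325/271.401 × 100 = 4.91 wt%.

4.91 wt%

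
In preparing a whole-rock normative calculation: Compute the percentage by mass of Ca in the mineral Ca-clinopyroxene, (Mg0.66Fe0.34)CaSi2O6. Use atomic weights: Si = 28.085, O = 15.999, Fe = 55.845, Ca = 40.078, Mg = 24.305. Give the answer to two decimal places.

Formula mass = 0.66·24.305 + 0.34·55.845 + 1·40.078 + 2·28.085 + 6·15.999 = 227.271 g/mol, of which 40.078 g is Ca.
So Ca makes up 40.078/227.271 = 0.1763 of the mass, i.e. 17.63%.

17.63 weight percent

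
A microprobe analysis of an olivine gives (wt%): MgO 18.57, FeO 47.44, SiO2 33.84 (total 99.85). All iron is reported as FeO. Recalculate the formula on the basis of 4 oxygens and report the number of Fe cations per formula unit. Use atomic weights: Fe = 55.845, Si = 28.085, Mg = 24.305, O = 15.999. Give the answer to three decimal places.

1.175 Fe apfu

MgO (M=40.304): mol = 0.46075; Mg = 0.46075, O = 0.46075.
FeO (M=71.844): mol = 0.66032; Fe = 0.66032, O = 0.66032.
SiO2 (M=60.083): mol = 0.56322; Si = 0.56322, O = 1.12644.
ΣO = 2.24751; factor = 4/ΣO = 1.77975.
Fe apfu = 0.66032 × 1.77975 = 1.175.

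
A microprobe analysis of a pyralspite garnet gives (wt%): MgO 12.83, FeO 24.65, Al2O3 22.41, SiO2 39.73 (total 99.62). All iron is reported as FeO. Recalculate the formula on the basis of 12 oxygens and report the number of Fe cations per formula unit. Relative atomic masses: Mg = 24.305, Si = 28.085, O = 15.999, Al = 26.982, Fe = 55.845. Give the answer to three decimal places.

12.83 wt% MgO ÷ 40.304 g/mol = 0.31833 mol, giving 0.31833 Mg and 0.31833 O.
24.65 wt% FeO ÷ 71.844 g/mol = 0.34310 mol, giving 0.34310 Fe and 0.34310 O.
22.41 wt% Al2O3 ÷ 101.961 g/mol = 0.21979 mol, giving 0.43958 Al and 0.65937 O.
39.73 wt% SiO2 ÷ 60.083 g/mol = 0.66125 mol, giving 0.66125 Si and 1.32250 O.
Oxygen sums to 2.64330; scaling by 12/2.64330 = 4.53978 puts the formula on 12 O.
Fe: 0.34310 × 4.53978 = 1.558 atoms per formula unit.

1.558 Fe apfu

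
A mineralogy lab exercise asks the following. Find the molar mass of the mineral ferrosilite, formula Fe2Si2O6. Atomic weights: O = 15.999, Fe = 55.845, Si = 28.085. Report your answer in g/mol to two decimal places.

263.85 g/mol

The formula mass is the sum 2*55.845 + 2*28.085 + 6*15.999.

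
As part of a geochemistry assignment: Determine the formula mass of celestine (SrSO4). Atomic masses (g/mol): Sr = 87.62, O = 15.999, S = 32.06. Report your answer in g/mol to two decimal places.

183.68 g/mol

The formula mass is the sum 1·87.62 + 1·32.06 + 4·15.999.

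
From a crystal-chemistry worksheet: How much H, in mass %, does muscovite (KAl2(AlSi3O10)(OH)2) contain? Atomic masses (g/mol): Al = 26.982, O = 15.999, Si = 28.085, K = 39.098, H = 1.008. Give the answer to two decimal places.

Formula mass = 1×39.098 + 3×26.982 + 3×28.085 + 12×15.999 + 2×1.008 = 398.303 g/mol, of which 2.016 g is H.
So H makes up 2.016/398.303 = 0.0051 of the mass, i.e. 0.51%.

0.51 mass %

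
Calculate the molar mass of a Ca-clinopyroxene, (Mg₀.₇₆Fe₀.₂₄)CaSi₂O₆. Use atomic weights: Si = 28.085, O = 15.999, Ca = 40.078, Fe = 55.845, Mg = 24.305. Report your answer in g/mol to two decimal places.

M = 0.76(24.305) + 0.24(55.845) + 1(40.078) + 2(28.085) + 6(15.999)

224.12 g/mol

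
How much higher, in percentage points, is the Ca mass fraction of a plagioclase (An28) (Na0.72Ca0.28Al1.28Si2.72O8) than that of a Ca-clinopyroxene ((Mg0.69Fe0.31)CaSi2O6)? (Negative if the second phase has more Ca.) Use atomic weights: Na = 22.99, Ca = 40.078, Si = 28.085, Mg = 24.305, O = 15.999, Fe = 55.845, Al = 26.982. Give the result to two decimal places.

M(Na0.72Ca0.28Al1.28Si2.72O8) = 266.695 g/mol, so wt% Ca = 11.222/266.695 × 100 = 4.21%.
M((Mg0.69Fe0.31)CaSi2O6) = 226.324 g/mol, so wt% Ca = 40.078/226.324 × 100 = 17.71%.
4.21 − 17.71 = -13.50 pp.

-13.50 percentage points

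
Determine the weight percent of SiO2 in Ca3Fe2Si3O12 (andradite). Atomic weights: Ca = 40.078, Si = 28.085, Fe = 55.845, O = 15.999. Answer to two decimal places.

Formula mass = 508.167 g/mol.
3 Si → 3.0000 mol SiO2 per formula unit; M(SiO2) = 60.083, so SiO2 mass = 180.249 g.
180.249/508.167 × 100 = 35.47 wt%.

35.47 wt%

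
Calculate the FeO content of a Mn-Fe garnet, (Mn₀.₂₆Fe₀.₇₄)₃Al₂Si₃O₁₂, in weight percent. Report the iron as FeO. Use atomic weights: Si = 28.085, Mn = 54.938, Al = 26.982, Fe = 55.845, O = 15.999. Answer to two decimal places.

Molar mass of (Mn₀.₂₆Fe₀.₇₄)₃Al₂Si₃O₁₂ = 0.78×54.938 + 2.22×55.845 + 2×26.982 + 3×28.085 + 12×15.999 = 497.035 g/mol.
Each formula unit contains 2.22 Fe, equivalent to 2.22/1 = 2.2200 mol FeO.
M(FeO) = 1×55.845 + 1×15.999 = 71.844 g/mol.
Mass of FeO per formula unit = 2.2200 × 71.844 = 159.494 g.
FeO wt% = 159.494 / 497.035 × 100 = 32.09%.

32.09 wt%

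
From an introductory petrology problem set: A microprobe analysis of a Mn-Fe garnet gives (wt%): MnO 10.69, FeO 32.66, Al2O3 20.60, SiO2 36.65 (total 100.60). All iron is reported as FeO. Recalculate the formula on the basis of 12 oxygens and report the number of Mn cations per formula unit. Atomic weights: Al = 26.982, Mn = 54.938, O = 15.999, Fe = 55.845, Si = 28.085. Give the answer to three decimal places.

0.744 Mn apfu

MnO: 10.69/70.937 = 0.15070 mol → 0.15070 mol Mn, 0.15070 mol O.
FeO: 32.66/71.844 = 0.45460 mol → 0.45460 mol Fe, 0.45460 mol O.
Al2O3: 20.60/101.961 = 0.20204 mol → 0.40408 mol Al, 0.60612 mol O.
SiO2: 36.65/60.083 = 0.60999 mol → 0.60999 mol Si, 1.21998 mol O.
Total oxygen = 2.43140 mol. Normalization factor = 12/2.43140 = 4.93543.
Mn per 12 O = 0.15070 × 4.93543 = 0.744.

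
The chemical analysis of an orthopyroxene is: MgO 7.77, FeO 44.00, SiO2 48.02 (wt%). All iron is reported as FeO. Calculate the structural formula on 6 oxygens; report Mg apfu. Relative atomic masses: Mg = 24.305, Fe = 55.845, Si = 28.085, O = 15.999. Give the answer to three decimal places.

0.481 Mg apfu

MgO (M=40.304): mol = 0.19278; Mg = 0.19278, O = 0.19278.
FeO (M=71.844): mol = 0.61244; Fe = 0.61244, O = 0.61244.
SiO2 (M=60.083): mol = 0.79923; Si = 0.79923, O = 1.59846.
ΣO = 2.40368; factor = 6/ΣO = 2.49617.
Mg apfu = 0.19278 × 2.49617 = 0.481.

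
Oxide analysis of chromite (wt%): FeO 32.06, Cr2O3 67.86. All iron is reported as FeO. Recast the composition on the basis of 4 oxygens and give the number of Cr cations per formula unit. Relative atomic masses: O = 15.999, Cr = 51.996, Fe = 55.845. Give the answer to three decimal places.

32.06 wt% FeO ÷ 71.844 g/mol = 0.44624 mol, giving 0.44624 Fe and 0.44624 O.
67.86 wt% Cr2O3 ÷ 151.989 g/mol = 0.44648 mol, giving 0.89296 Cr and 1.33944 O.
Oxygen sums to 1.78568; scaling by 4/1.78568 = 2.24004 puts the formula on 4 O.
Cr: 0.89296 × 2.24004 = 2.000 atoms per formula unit.

2.000 Cr apfu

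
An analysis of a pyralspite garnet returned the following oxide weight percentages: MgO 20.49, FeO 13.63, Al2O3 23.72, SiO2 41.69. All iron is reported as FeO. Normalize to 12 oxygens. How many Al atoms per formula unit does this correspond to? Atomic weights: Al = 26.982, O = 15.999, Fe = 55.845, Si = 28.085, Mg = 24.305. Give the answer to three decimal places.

MgO (M=40.304): mol = 0.50839; Mg = 0.50839, O = 0.50839.
FeO (M=71.844): mol = 0.18972; Fe = 0.18972, O = 0.18972.
Al2O3 (M=101.961): mol = 0.23264; Al = 0.46528, O = 0.69792.
SiO2 (M=60.083): mol = 0.69387; Si = 0.69387, O = 1.38774.
ΣO = 2.78377; factor = 12/ΣO = 4.31070.
Al apfu = 0.46528 × 4.31070 = 2.006.

2.006 Al apfu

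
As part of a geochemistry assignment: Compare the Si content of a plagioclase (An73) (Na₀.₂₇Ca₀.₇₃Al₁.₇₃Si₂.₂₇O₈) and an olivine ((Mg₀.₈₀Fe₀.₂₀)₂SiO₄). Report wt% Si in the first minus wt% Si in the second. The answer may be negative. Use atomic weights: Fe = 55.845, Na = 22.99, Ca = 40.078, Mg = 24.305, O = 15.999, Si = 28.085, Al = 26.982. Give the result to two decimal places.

M(Na₀.₂₇Ca₀.₇₃Al₁.₇₃Si₂.₂₇O₈) = 273.888 g/mol, so wt% Si = 63.753/273.888 × 100 = 23.28%.
M((Mg₀.₈₀Fe₀.₂₀)₂SiO₄) = 153.307 g/mol, so wt% Si = 28.085/153.307 × 100 = 18.32%.
23.28 − 18.32 = 4.96 pp.

4.96 percentage points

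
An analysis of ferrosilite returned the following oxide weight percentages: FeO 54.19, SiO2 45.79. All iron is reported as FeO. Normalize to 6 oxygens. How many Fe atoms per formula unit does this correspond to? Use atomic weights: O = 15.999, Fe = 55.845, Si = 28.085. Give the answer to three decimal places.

FeO (M=71.844): mol = 0.75427; Fe = 0.75427, O = 0.75427.
SiO2 (M=60.083): mol = 0.76211; Si = 0.76211, O = 1.52422.
ΣO = 2.27849; factor = 6/ΣO = 2.63332.
Fe apfu = 0.75427 × 2.63332 = 1.986.

1.986 Fe apfu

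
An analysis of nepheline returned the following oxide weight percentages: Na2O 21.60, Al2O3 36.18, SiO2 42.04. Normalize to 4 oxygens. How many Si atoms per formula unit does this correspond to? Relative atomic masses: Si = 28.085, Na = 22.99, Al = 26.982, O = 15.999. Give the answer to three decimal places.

0.995 Si apfu

Na2O: 21.60/61.979 = 0.34851 mol → 0.69702 mol Na, 0.34851 mol O.
Al2O3: 36.18/101.961 = 0.35484 mol → 0.70968 mol Al, 1.06452 mol O.
SiO2: 42.04/60.083 = 0.69970 mol → 0.69970 mol Si, 1.39940 mol O.
Total oxygen = 2.81243 mol. Normalization factor = 4/2.81243 = 1.42226.
Si per 4 O = 0.69970 × 1.42226 = 0.995.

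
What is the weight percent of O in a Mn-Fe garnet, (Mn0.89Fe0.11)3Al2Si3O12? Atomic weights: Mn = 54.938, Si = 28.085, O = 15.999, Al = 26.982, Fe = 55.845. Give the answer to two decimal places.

M((Mn0.89Fe0.11)3Al2Si3O12) = 495.320 g/mol.
O contributes 12 × 15.999 = 191.988 g per mole.
191.988/495.320 = 0.3876 → 38.76%.

38.76 wt%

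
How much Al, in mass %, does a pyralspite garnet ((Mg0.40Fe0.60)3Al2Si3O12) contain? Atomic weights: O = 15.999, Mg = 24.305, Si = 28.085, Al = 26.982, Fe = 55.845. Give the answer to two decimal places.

11.73 mass %

M((Mg0.40Fe0.60)3Al2Si3O12) = 459.894 g/mol.
Al contributes 2 × 26.982 = 53.964 g per mole.
53.964/459.894 = 0.1173 → 11.73%.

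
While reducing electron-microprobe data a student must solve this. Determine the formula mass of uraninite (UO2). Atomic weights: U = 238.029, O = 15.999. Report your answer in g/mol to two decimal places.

M = 1(238.029) + 2(15.999)

270.03 g/mol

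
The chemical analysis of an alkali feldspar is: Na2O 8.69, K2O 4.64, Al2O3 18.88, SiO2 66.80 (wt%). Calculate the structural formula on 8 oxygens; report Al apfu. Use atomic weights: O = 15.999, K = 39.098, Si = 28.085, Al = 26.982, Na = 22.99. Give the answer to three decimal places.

0.998 Al apfu

8.69 wt% Na2O ÷ 61.979 g/mol = 0.14021 mol, giving 0.28042 Na and 0.14021 O.
4.64 wt% K2O ÷ 94.195 g/mol = 0.04926 mol, giving 0.09852 K and 0.04926 O.
18.88 wt% Al2O3 ÷ 101.961 g/mol = 0.18517 mol, giving 0.37034 Al and 0.55551 O.
66.80 wt% SiO2 ÷ 60.083 g/mol = 1.11180 mol, giving 1.11180 Si and 2.22360 O.
Oxygen sums to 2.96858; scaling by 8/2.96858 = 2.69489 puts the formula on 8 O.
Al: 0.37034 × 2.69489 = 0.998 atoms per formula unit.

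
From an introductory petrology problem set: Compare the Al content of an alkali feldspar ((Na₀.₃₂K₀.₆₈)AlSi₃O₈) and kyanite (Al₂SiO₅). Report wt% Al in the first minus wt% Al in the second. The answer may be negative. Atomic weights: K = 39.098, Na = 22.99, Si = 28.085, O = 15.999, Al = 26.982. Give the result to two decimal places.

Al in (Na₀.₃₂K₀.₆₈)AlSi₃O₈: molar mass 273.172 g/mol; 1×26.982 = 26.982 g → 9.88 wt%.
Al in Al₂SiO₅: molar mass 162.044 g/mol; 2×26.982 = 53.964 g → 33.30 wt%.
Difference = 9.88 − 33.30 = -23.42 percentage points.

-23.42 percentage points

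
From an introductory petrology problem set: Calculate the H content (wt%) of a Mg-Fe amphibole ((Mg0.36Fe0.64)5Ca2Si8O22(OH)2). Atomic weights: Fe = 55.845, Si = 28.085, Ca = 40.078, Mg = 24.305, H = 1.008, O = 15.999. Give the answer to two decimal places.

Molar mass of (Mg0.36Fe0.64)5Ca2Si8O22(OH)2: 1.80*24.305 + 3.20*55.845 + 2*40.078 + 8*28.085 + 24*15.999 + 2*1.008 = 913.281 g/mol.
Mass of H per formula unit: 2 × 1.008 = 2.016 g.
Weight fraction H = 2.016 / 913.281 = 0.0022.

0.22 wt%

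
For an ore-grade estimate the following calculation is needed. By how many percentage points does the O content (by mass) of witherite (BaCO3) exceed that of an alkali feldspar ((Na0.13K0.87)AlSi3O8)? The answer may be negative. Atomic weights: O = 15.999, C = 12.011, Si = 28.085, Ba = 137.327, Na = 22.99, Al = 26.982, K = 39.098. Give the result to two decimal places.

First mineral: 47.997 g O in 197.335 g formula = 24.32 wt% O.
Second mineral: 127.992 g O in 276.233 g formula = 46.33 wt% O.
24.32% − 46.33% gives a difference of -22.01 percentage points.

-22.01 percentage points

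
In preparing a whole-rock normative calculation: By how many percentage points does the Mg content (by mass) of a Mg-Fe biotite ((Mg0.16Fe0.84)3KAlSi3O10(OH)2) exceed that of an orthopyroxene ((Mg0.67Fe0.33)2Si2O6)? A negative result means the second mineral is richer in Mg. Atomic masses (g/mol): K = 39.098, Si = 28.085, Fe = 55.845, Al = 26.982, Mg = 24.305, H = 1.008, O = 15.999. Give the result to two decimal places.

Mg in (Mg0.16Fe0.84)3KAlSi3O10(OH)2: molar mass 496.735 g/mol; 0.48×24.305 = 11.666 g → 2.35 wt%.
Mg in (Mg0.67Fe0.33)2Si2O6: molar mass 221.590 g/mol; 1.34×24.305 = 32.569 g → 14.70 wt%.
Difference = 2.35 − 14.70 = -12.35 percentage points.

-12.35 percentage points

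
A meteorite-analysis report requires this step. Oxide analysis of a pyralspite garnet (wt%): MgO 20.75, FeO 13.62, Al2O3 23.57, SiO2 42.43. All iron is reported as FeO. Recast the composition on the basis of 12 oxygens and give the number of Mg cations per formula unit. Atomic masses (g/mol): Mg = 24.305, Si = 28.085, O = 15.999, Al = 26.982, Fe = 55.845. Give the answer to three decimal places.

20.75 wt% MgO ÷ 40.304 g/mol = 0.51484 mol, giving 0.51484 Mg and 0.51484 O.
13.62 wt% FeO ÷ 71.844 g/mol = 0.18958 mol, giving 0.18958 Fe and 0.18958 O.
23.57 wt% Al2O3 ÷ 101.961 g/mol = 0.23117 mol, giving 0.46234 Al and 0.69351 O.
42.43 wt% SiO2 ÷ 60.083 g/mol = 0.70619 mol, giving 0.70619 Si and 1.41238 O.
Oxygen sums to 2.81031; scaling by 12/2.81031 = 4.26999 puts the formula on 12 O.
Mg: 0.51484 × 4.26999 = 2.198 atoms per formula unit.

2.198 Mg apfu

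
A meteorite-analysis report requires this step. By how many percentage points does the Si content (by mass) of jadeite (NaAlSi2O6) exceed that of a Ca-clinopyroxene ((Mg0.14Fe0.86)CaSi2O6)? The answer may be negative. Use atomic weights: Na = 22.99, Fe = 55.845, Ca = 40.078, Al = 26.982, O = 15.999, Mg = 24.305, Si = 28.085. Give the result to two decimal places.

4.74 percentage points

Si in NaAlSi2O6: molar mass 202.136 g/mol; 2×28.085 = 56.170 g → 27.79 wt%.
Si in (Mg0.14Fe0.86)CaSi2O6: molar mass 243.671 g/mol; 2×28.085 = 56.170 g → 23.05 wt%.
Difference = 27.79 − 23.05 = 4.74 percentage points.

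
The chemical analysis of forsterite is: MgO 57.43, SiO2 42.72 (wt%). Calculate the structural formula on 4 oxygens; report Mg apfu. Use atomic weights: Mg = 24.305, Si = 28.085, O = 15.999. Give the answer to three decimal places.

2.002 Mg apfu

MgO: 57.43/40.304 = 1.42492 mol → 1.42492 mol Mg, 1.42492 mol O.
SiO2: 42.72/60.083 = 0.71102 mol → 0.71102 mol Si, 1.42204 mol O.
Total oxygen = 2.84696 mol. Normalization factor = 4/2.84696 = 1.40501.
Mg per 4 O = 1.42492 × 1.40501 = 2.002.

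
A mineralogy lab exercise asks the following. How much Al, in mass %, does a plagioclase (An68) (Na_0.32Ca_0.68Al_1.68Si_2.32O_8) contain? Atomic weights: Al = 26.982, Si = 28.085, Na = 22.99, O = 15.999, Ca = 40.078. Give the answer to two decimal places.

Molar mass of Na_0.32Ca_0.68Al_1.68Si_2.32O_8: 0.32*22.99 + 0.68*40.078 + 1.68*26.982 + 2.32*28.085 + 8*15.999 = 273.089 g/mol.
Mass of Al per formula unit: 1.68 × 26.982 = 45.330 g.
Weight fraction Al = 45.330 / 273.089 = 0.1660.

16.60 mass %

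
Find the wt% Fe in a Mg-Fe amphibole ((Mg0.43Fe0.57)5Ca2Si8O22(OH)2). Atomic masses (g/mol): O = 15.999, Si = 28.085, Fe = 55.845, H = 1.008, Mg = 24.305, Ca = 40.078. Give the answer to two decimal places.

Molar mass of (Mg0.43Fe0.57)5Ca2Si8O22(OH)2: 2.15×24.305 + 2.85×55.845 + 2×40.078 + 8×28.085 + 24×15.999 + 2×1.008 = 902.242 g/mol.
Mass of Fe per formula unit: 2.85 × 55.845 = 159.158 g.
Weight fraction Fe = 159.158 / 902.242 = 0.1764.

17.64 wt%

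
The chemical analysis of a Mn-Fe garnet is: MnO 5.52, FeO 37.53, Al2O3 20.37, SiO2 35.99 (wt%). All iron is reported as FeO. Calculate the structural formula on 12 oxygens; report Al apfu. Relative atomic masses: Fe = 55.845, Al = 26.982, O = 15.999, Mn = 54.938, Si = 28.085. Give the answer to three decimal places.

2.000 Al apfu

5.52 wt% MnO ÷ 70.937 g/mol = 0.07782 mol, giving 0.07782 Mn and 0.07782 O.
37.53 wt% FeO ÷ 71.844 g/mol = 0.52238 mol, giving 0.52238 Fe and 0.52238 O.
20.37 wt% Al2O3 ÷ 101.961 g/mol = 0.19978 mol, giving 0.39956 Al and 0.59934 O.
35.99 wt% SiO2 ÷ 60.083 g/mol = 0.59900 mol, giving 0.59900 Si and 1.19800 O.
Oxygen sums to 2.39754; scaling by 12/2.39754 = 5.00513 puts the formula on 12 O.
Al: 0.39956 × 5.00513 = 2.000 atoms per formula unit.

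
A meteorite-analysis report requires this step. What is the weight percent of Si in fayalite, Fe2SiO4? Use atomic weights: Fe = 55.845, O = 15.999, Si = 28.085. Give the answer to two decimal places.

Formula mass = 2*55.845 + 1*28.085 + 4*15.999 = 203.771 g/mol, of which 28.085 g is Si.
So Si makes up 28.085/203.771 = 0.1378 of the mass, i.e. 13.78%.

13.78 wt%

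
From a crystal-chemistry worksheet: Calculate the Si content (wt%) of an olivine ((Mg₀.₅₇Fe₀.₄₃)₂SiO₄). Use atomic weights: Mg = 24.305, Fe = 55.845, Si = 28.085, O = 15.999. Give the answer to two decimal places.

Molar mass of (Mg₀.₅₇Fe₀.₄₃)₂SiO₄: 1.14·24.305 + 0.86·55.845 + 1·28.085 + 4·15.999 = 167.815 g/mol.
Mass of Si per formula unit: 1 × 28.085 = 28.085 g.
Weight fraction Si = 28.085 / 167.815 = 0.1674.

16.74 wt%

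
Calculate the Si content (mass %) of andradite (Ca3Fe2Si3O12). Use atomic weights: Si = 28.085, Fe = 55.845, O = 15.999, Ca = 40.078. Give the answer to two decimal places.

M(Ca3Fe2Si3O12) = 508.167 g/mol.
Si contributes 3 × 28.085 = 84.255 g per mole.
84.255/508.167 = 0.1658 → 16.58%.

16.58 mass %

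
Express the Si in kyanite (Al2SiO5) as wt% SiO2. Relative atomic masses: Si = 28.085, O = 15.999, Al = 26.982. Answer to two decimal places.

M(Al2SiO5) = 162.044 g/mol; M(SiO2) = 60.083 g/mol.
Moles SiO2 per formula unit = 1 Si ÷ 1 = 1.0000.
SiO2 fraction = (1.0000 × 60.083) / 162.044 = 60.083/162.044 = 0.3708.

37.08 wt%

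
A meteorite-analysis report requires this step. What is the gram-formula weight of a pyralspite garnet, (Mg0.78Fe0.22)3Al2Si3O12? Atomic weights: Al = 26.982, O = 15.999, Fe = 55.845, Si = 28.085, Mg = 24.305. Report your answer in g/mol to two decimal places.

423.94 g/mol

M = 2.34*24.305 + 0.66*55.845 + 2*26.982 + 3*28.085 + 12*15.999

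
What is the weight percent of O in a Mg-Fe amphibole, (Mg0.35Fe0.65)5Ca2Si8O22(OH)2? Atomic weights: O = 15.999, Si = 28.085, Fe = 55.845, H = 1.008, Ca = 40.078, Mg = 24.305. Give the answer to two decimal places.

M((Mg0.35Fe0.65)5Ca2Si8O22(OH)2) = 914.858 g/mol.
O contributes 24 × 15.999 = 383.976 g per mole.
383.976/914.858 = 0.4197 → 41.97%.

41.97 mass %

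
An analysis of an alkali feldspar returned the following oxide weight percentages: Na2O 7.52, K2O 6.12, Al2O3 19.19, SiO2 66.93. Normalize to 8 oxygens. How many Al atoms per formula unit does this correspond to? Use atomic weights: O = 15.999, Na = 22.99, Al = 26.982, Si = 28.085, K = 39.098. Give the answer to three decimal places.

7.52 wt% Na2O ÷ 61.979 g/mol = 0.12133 mol, giving 0.24266 Na and 0.12133 O.
6.12 wt% K2O ÷ 94.195 g/mol = 0.06497 mol, giving 0.12994 K and 0.06497 O.
19.19 wt% Al2O3 ÷ 101.961 g/mol = 0.18821 mol, giving 0.37642 Al and 0.56463 O.
66.93 wt% SiO2 ÷ 60.083 g/mol = 1.11396 mol, giving 1.11396 Si and 2.22792 O.
Oxygen sums to 2.97885; scaling by 8/2.97885 = 2.68560 puts the formula on 8 O.
Al: 0.37642 × 2.68560 = 1.011 atoms per formula unit.

1.011 Al apfu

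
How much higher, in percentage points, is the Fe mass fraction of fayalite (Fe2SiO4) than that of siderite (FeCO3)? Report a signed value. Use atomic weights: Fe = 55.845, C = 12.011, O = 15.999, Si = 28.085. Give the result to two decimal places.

6.61 percentage points

M(Fe2SiO4) = 203.771 g/mol, so wt% Fe = 111.690/203.771 × 100 = 54.81%.
M(FeCO3) = 115.853 g/mol, so wt% Fe = 55.845/115.853 × 100 = 48.20%.
54.81 − 48.20 = 6.61 pp.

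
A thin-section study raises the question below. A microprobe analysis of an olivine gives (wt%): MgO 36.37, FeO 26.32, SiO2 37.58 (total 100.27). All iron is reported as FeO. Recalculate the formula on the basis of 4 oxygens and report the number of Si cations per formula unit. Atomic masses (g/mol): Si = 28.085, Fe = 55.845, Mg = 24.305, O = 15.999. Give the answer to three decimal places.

MgO (M=40.304): mol = 0.90239; Mg = 0.90239, O = 0.90239.
FeO (M=71.844): mol = 0.36635; Fe = 0.36635, O = 0.36635.
SiO2 (M=60.083): mol = 0.62547; Si = 0.62547, O = 1.25094.
ΣO = 2.51968; factor = 4/ΣO = 1.58750.
Si apfu = 0.62547 × 1.58750 = 0.993.

0.993 Si apfu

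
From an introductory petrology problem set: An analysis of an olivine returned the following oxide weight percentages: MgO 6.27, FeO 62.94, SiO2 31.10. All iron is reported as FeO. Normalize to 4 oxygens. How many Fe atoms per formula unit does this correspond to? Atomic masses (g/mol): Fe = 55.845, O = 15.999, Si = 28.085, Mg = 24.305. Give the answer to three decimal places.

1.695 Fe apfu

MgO (M=40.304): mol = 0.15557; Mg = 0.15557, O = 0.15557.
FeO (M=71.844): mol = 0.87606; Fe = 0.87606, O = 0.87606.
SiO2 (M=60.083): mol = 0.51762; Si = 0.51762, O = 1.03524.
ΣO = 2.06687; factor = 4/ΣO = 1.93529.
Fe apfu = 0.87606 × 1.93529 = 1.695.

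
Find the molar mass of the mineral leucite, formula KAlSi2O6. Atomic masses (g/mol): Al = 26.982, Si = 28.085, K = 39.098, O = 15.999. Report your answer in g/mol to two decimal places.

218.24 g/mol

The formula mass is the sum 1×39.098 + 1×26.982 + 2×28.085 + 6×15.999.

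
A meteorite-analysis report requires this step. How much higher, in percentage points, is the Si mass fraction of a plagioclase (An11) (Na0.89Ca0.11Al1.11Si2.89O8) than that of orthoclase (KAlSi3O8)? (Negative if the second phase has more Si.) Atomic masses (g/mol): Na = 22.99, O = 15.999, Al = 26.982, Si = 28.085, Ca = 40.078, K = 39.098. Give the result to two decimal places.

0.48 percentage points

First mineral: 81.166 g Si in 263.977 g formula = 30.75 wt% Si.
Second mineral: 84.255 g Si in 278.327 g formula = 30.27 wt% Si.
30.75% − 30.27% gives a difference of 0.48 percentage points.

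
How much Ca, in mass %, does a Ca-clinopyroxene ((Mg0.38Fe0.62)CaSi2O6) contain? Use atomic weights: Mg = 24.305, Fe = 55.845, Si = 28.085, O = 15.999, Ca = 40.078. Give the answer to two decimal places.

Molar mass of (Mg0.38Fe0.62)CaSi2O6: 0.38×24.305 + 0.62×55.845 + 1×40.078 + 2×28.085 + 6×15.999 = 236.102 g/mol.
Mass of Ca per formula unit: 1 × 40.078 = 40.078 g.
Weight fraction Ca = 40.078 / 236.102 = 0.1697.

16.97 mass %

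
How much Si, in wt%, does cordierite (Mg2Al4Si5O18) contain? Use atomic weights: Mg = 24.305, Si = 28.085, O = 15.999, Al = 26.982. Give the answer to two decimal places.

24.01 wt%

Formula mass = 2·24.305 + 4·26.982 + 5·28.085 + 18·15.999 = 584.945 g/mol, of which 140.425 g is Si.
So Si makes up 140.425/584.945 = 0.2401 of the mass, i.e. 24.01%.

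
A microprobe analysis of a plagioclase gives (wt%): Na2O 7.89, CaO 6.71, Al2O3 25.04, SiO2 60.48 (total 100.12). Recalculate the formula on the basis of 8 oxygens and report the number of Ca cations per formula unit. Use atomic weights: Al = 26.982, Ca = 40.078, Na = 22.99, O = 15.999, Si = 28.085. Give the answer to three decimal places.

0.319 Ca apfu

Na2O: 7.89/61.979 = 0.12730 mol → 0.25460 mol Na, 0.12730 mol O.
CaO: 6.71/56.077 = 0.11966 mol → 0.11966 mol Ca, 0.11966 mol O.
Al2O3: 25.04/101.961 = 0.24558 mol → 0.49116 mol Al, 0.73674 mol O.
SiO2: 60.48/60.083 = 1.00661 mol → 1.00661 mol Si, 2.01322 mol O.
Total oxygen = 2.99692 mol. Normalization factor = 8/2.99692 = 2.66941.
Ca per 8 O = 0.11966 × 2.66941 = 0.319.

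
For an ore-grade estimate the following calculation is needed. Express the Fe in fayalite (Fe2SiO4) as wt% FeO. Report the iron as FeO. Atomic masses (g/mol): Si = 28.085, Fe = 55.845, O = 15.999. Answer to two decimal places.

M(Fe2SiO4) = 203.771 g/mol; M(FeO) = 71.844 g/mol.
Moles FeO per formula unit = 2 Fe ÷ 1 = 2.0000.
FeO fraction = (2.0000 × 71.844) / 203.771 = 143.688/203.771 = 0.7051.

70.51 wt%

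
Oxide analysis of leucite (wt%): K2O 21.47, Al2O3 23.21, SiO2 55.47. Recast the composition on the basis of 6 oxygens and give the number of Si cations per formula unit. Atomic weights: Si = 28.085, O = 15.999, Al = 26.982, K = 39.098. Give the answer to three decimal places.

K2O (M=94.195): mol = 0.22793; K = 0.45586, O = 0.22793.
Al2O3 (M=101.961): mol = 0.22764; Al = 0.45528, O = 0.68292.
SiO2 (M=60.083): mol = 0.92322; Si = 0.92322, O = 1.84644.
ΣO = 2.75729; factor = 6/ΣO = 2.17605.
Si apfu = 0.92322 × 2.17605 = 2.009.

2.009 Si apfu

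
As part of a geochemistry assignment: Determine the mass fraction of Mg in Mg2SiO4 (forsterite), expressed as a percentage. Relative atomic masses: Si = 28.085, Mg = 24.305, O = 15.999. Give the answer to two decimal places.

M(Mg2SiO4) = 140.691 g/mol.
Mg contributes 2 × 24.305 = 48.610 g per mole.
48.610/140.691 = 0.3455 → 34.55%.

34.55 mass %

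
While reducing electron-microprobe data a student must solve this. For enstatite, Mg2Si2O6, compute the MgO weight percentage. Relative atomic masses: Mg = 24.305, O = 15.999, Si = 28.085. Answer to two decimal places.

40.15 wt%

Molar mass of Mg2Si2O6 = 2×24.305 + 2×28.085 + 6×15.999 = 200.774 g/mol.
Each formula unit contains 2 Mg, equivalent to 2/1 = 2.0000 mol MgO.
M(MgO) = 1×24.305 + 1×15.999 = 40.304 g/mol.
Mass of MgO per formula unit = 2.0000 × 40.304 = 80.608 g.
MgO wt% = 80.608 / 200.774 × 100 = 40.15%.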